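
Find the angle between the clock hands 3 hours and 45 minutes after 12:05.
First find the time 3 hours and 45 minutes after 12:05.
Total minutes: 12 x 60 + 5 + 3 x 60 + 45 = 950.
950 mod 720 = 230 minutes = 3:50.
Now compute the angle at 3:50:
Hour hand: 3 x 30 + 50 x 0.5 = 115 degrees
Minute hand: 50 x 6 = 300 degrees
Difference: |115 - 300| = 185 degrees
Smaller angle: 360 - 185 = 175 degrees

Final answer: 175 degrees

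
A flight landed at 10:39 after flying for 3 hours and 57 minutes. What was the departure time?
Starting time: 10:39 = 639 total minutes past 12:00
Subtracting: 3 hours and 57 minutes = 237 minutes
639 - 237 = 402 minutes
= 6 hours and 42 minutes past 12:00 = 6:42

Final answer: 6:42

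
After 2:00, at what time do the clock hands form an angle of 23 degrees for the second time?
At t minutes past 2:00, the hour hand is at 30 x 2 + 0.5t degrees and the minute hand is at 6t degrees.
The smaller angle between them is 23 degrees when |30H - 5.5t| = 23 or |30H - 5.5t| = 337.
With H = 2, solve 30 x 2 - 5.5t = +/- target for each target:
  t = (30 x 2 - 23) / 5.5 = 6.73
  t = (30 x 2 + 23) / 5.5 = 15.09
  t = (30 x 2 - 337) / 5.5 = -50.36 (outside (0, 60))
  t = (30 x 2 + 337) / 5.5 = 72.18 (outside (0, 60))
Valid solutions in (0, 60): {6.73, 15.09} minutes.
The second occurrence is t = 15.09 minutes.
The hands form a 23-degree angle at 15.09 minutes past 2:00.

Final answer: 15.09 minutes past 2:00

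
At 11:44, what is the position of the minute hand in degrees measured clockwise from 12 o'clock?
The minute hand moves 6 degrees per minute.
At 11:44: 44 x 6 = 264 degrees

Final answer: 264 degrees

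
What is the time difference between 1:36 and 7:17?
From 1:36 to 7:17:
(7 x 60 + 17) - (1 x 60 + 36) = 437 - 96 = 341 minutes
= 5 hours and 41 minutes

Final answer: 5 hours and 41 minutes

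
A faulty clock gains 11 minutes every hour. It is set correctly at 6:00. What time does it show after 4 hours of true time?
For every 60 true minutes, the faulty clock advances 60 + 11 = 71 minutes.
True elapsed: 4 hours = 240 minutes.
Faulty clock advances: 240 x 71/60 = 284 minutes (drift: 44 minutes ahead).
Shown time: 6:00 + 284 minutes = 10:44.

Final answer: 10:44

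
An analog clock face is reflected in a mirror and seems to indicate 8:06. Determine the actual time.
Reflection across the vertical (12-6) axis maps a hand at angle A degrees to (360 - A) degrees, which sends a reading of T minutes past 12:00 to (720 - T) minutes past 12:00.
Mirror reads 8:06 = 486 minutes past 12:00.
Actual time: (720 - 486) mod 720 = 234 minutes = 3:54.

Final answer: 3:54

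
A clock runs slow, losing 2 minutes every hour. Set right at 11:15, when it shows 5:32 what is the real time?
For every 60 true minutes, the faulty clock advances 58 minutes, so 1 faulty-clock minute corresponds to 60/58 true minutes.
From 11:15 to 5:32 on the faulty dial is 377 minutes.
True elapsed: 377 x 60/58 = 390 minutes = 6 hours and 30 minutes.
True time: 11:15 + 6 hours and 30 minutes = 5:45.

Final answer: 5:45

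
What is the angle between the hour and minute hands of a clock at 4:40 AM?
Hour hand position: 4 x 30 + 40 x 0.5 = 140 degrees
Minute hand position: 40 x 6 = 240 degrees
Difference: |140 - 240| = 100 degrees
The angle between the hands is 100 degrees

Final answer: 100 degrees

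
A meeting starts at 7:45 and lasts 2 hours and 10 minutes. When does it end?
Starting time: 7:45
Adding 10 minutes to 45 minutes: 45 + 10 = 55 minutes
Adding 2 hours: 7 + 2 = 9
Final time: 9:55

Final answer: 9:55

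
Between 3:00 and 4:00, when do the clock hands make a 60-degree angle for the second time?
At t minutes past 3:00, the hour hand is at 30 x 3 + 0.5t degrees and the minute hand is at 6t degrees.
The smaller angle between them is 60 degrees when |30H - 5.5t| = 60 or |30H - 5.5t| = 300.
With H = 3, solve 30 x 3 - 5.5t = +/- target for each target:
  t = (30 x 3 - 60) / 5.5 = 5.45
  t = (30 x 3 + 60) / 5.5 = 27.27
  t = (30 x 3 - 300) / 5.5 = -38.18 (outside (0, 60))
  t = (30 x 3 + 300) / 5.5 = 70.91 (outside (0, 60))
Valid solutions in (0, 60): {5.45, 27.27} minutes.
The second occurrence is t = 27.27 minutes.
The hands form a 60-degree angle at 27.27 minutes past 3:00.

Final answer: 27.27 minutes past 3:00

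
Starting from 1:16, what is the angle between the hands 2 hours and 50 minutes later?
First find the time 2 hours and 50 minutes after 1:16.
Total minutes: 1 x 60 + 16 + 2 x 60 + 50 = 246.
246 mod 720 = 246 minutes = 4:06.
Now compute the angle at 4:06:
Hour hand: 4 x 30 + 6 x 0.5 = 123 degrees
Minute hand: 6 x 6 = 36 degrees
Difference: |123 - 36| = 87 degrees
The angle is 87 degrees

Final answer: 87 degrees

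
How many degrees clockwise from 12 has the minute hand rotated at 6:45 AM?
The minute hand moves 6 degrees per minute.
At 6:45: 45 x 6 = 270 degrees

Final answer: 270 degrees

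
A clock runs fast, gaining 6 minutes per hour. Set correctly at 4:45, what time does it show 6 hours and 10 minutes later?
For every 60 true minutes, the faulty clock advances 60 + 6 = 66 minutes.
True elapsed: 6 hours and 10 minutes = 370 minutes.
Faulty clock advances: 370 x 66/60 = 407 minutes (drift: 37 minutes ahead).
Shown time: 4:45 + 407 minutes = 11:32.

Final answer: 11:32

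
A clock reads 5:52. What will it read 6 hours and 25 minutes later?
Starting time: 5:52
Adding 25 minutes to 52 minutes: 52 + 25 = 77 minutes = 1 hour and 17 minutes
Adding 6 hours: 5 + 6 + 1 (carry) = 12
Final time: 12:17

Final answer: 12:17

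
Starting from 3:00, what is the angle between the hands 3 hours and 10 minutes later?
First find the time 3 hours and 10 minutes after 3:00.
Total minutes: 3 x 60 + 0 + 3 x 60 + 10 = 370.
370 mod 720 = 370 minutes = 6:10.
Now compute the angle at 6:10:
Hour hand: 6 x 30 + 10 x 0.5 = 185 degrees
Minute hand: 10 x 6 = 60 degrees
Difference: |185 - 60| = 125 degrees
The angle is 125 degrees

Final answer: 125 degrees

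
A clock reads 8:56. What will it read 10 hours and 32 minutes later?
Starting time: 8:56
Adding 32 minutes to 56 minutes: 56 + 32 = 88 minutes = 1 hour and 28 minutes
Adding 10 hours: 8 + 10 + 1 (carry) = 19 - 12 = 7
Final time: 7:28

Final answer: 7:28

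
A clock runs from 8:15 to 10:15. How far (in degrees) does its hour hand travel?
The hour hand moves 0.5 degrees per minute.
Time elapsed: 10:15 - 8:15 = 120 minutes
Angular displacement: 120 x 0.5 = 60 degrees

Final answer: 60 degrees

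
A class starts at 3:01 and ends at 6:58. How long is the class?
From 3:01 to 6:58:
(6 x 60 + 58) - (3 x 60 + 1) = 418 - 181 = 237 minutes
= 3 hours and 57 minutes

Final answer: 3 hours and 57 minutes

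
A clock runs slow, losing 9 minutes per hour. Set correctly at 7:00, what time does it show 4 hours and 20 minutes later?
For every 60 true minutes, the faulty clock advances 60 - 9 = 51 minutes.
True elapsed: 4 hours and 20 minutes = 260 minutes.
Faulty clock advances: 260 x 51/60 = 221 minutes (drift: 39 minutes behind).
Shown time: 7:00 + 221 minutes = 10:41.

Final answer: 10:41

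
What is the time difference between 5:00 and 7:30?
From 5:00 to 7:30:
(7 x 60 + 30) - (5 x 60 + 0) = 450 - 300 = 150 minutes
= 2 hours and 30 minutes

Final answer: 2 hours and 30 minutes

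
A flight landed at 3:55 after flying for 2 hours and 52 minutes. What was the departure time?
Starting time: 3:55 = 235 total minutes past 12:00
Subtracting: 2 hours and 52 minutes = 172 minutes
235 - 172 = 63 minutes
= 1 hour and 3 minutes past 12:00 = 1:03

Final answer: 1:03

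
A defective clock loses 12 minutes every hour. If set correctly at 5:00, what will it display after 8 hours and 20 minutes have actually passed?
For every 60 true minutes, the faulty clock advances 60 - 12 = 48 minutes.
True elapsed: 8 hours and 20 minutes = 500 minutes.
Faulty clock advances: 500 x 48/60 = 400 minutes (drift: 100 minutes behind).
Shown time: 5:00 + 400 minutes = 11:40.

Final answer: 11:40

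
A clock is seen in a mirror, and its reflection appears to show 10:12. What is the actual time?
Reflection across the vertical (12-6) axis maps a hand at angle A degrees to (360 - A) degrees, which sends a reading of T minutes past 12:00 to (720 - T) minutes past 12:00.
Mirror reads 10:12 = 612 minutes past 12:00.
Actual time: (720 - 612) mod 720 = 108 minutes = 1:48.

Final answer: 1:48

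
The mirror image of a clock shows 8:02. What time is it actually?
Reflection across the vertical (12-6) axis maps a hand at angle A degrees to (360 - A) degrees, which sends a reading of T minutes past 12:00 to (720 - T) minutes past 12:00.
Mirror reads 8:02 = 482 minutes past 12:00.
Actual time: (720 - 482) mod 720 = 238 minutes = 3:58.

Final answer: 3:58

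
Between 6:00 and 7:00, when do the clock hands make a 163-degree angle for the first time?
At t minutes past 6:00, the hour hand is at 30 x 6 + 0.5t degrees and the minute hand is at 6t degrees.
The smaller angle between them is 163 degrees when |30H - 5.5t| = 163 or |30H - 5.5t| = 197.
With H = 6, solve 30 x 6 - 5.5t = +/- target for each target:
  t = (30 x 6 - 163) / 5.5 = 3.09
  t = (30 x 6 + 163) / 5.5 = 62.36 (outside (0, 60))
  t = (30 x 6 - 197) / 5.5 = -3.09 (outside (0, 60))
  t = (30 x 6 + 197) / 5.5 = 68.55 (outside (0, 60))
Valid solutions in (0, 60): {3.09} minutes.
The first occurrence is t = 3.09 minutes.
The hands form a 163-degree angle at 3.09 minutes past 6:00.

Final answer: 3.09 minutes past 6:00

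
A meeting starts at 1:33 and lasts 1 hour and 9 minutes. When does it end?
Starting time: 1:33
Adding 9 minutes to 33 minutes: 33 + 9 = 42 minutes
Adding 1 hour: 1 + 1 = 2
Final time: 2:42

Final answer: 2:42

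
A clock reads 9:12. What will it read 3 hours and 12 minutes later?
Starting time: 9:12
Adding 12 minutes to 12 minutes: 12 + 12 = 24 minutes
Adding 3 hours: 9 + 3 = 12
Final time: 12:24

Final answer: 12:24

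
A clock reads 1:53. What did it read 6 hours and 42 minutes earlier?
Starting time: 1:53 = 113 total minutes past 12:00
Subtracting: 6 hours and 42 minutes = 402 minutes
113 - 402 = -289 (negative, add 12 hours = 720) = 431 minutes
= 7 hours and 11 minutes past 12:00 = 7:11

Final answer: 7:11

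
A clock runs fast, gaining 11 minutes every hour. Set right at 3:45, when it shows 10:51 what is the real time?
For every 60 true minutes, the faulty clock advances 71 minutes, so 1 faulty-clock minute corresponds to 60/71 true minutes.
From 3:45 to 10:51 on the faulty dial is 426 minutes.
True elapsed: 426 x 60/71 = 360 minutes = 6 hours.
True time: 3:45 + 6 hours = 9:45.

Final answer: 9:45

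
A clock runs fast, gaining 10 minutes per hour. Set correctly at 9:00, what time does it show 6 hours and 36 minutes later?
For every 60 true minutes, the faulty clock advances 60 + 10 = 70 minutes.
True elapsed: 6 hours and 36 minutes = 396 minutes.
Faulty clock advances: 396 x 70/60 = 462 minutes (drift: 66 minutes ahead).
Shown time: 9:00 + 462 minutes = 4:42.

Final answer: 4:42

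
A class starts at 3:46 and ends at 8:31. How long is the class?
From 3:46 to 8:31:
(8 x 60 + 31) - (3 x 60 + 46) = 511 - 226 = 285 minutes
= 4 hours and 45 minutes

Final answer: 4 hours and 45 minutes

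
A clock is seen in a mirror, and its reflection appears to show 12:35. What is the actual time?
Reflection across the vertical (12-6) axis maps a hand at angle A degrees to (360 - A) degrees, which sends a reading of T minutes past 12:00 to (720 - T) minutes past 12:00.
Mirror reads 12:35 = 35 minutes past 12:00.
Actual time: (720 - 35) mod 720 = 685 minutes = 11:25.

Final answer: 11:25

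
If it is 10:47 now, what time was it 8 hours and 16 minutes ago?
Starting time: 10:47 = 647 total minutes past 12:00
Subtracting: 8 hours and 16 minutes = 496 minutes
647 - 496 = 151 minutes
= 2 hours and 31 minutes past 12:00 = 2:31

Final answer: 2:31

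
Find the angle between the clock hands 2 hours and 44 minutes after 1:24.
First find the time 2 hours and 44 minutes after 1:24.
Total minutes: 1 x 60 + 24 + 2 x 60 + 44 = 248.
248 mod 720 = 248 minutes = 4:08.
Now compute the angle at 4:08:
Hour hand: 4 x 30 + 8 x 0.5 = 124 degrees
Minute hand: 8 x 6 = 48 degrees
Difference: |124 - 48| = 76 degrees
The angle is 76 degrees

Final answer: 76 degrees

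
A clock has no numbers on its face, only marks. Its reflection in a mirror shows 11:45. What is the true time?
Reflection across the vertical (12-6) axis maps a hand at angle A degrees to (360 - A) degrees, which sends a reading of T minutes past 12:00 to (720 - T) minutes past 12:00.
Mirror reads 11:45 = 705 minutes past 12:00.
Actual time: (720 - 705) mod 720 = 15 minutes = 12:15.

Final answer: 12:15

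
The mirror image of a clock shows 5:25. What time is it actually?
Reflection across the vertical (12-6) axis maps a hand at angle A degrees to (360 - A) degrees, which sends a reading of T minutes past 12:00 to (720 - T) minutes past 12:00.
Mirror reads 5:25 = 325 minutes past 12:00.
Actual time: (720 - 325) mod 720 = 395 minutes = 6:35.

Final answer: 6:35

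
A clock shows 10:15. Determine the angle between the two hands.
Hour hand position: 10 x 30 + 15 x 0.5 = 307.5 degrees
Minute hand position: 15 x 6 = 90 degrees
Difference: |307.5 - 90| = 217.5 degrees
Since 217.5 > 180, the smaller angle is 360 - 217.5 = 142.5 degrees

Final answer: 142.5 degrees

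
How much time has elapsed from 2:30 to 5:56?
From 2:30 to 5:56:
(5 x 60 + 56) - (2 x 60 + 30) = 356 - 150 = 206 minutes
= 3 hours and 26 minutes

Final answer: 3 hours and 26 minutes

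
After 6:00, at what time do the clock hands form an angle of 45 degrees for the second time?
At t minutes past 6:00, the hour hand is at 30 x 6 + 0.5t degrees and the minute hand is at 6t degrees.
The smaller angle between them is 45 degrees when |30H - 5.5t| = 45 or |30H - 5.5t| = 315.
With H = 6, solve 30 x 6 - 5.5t = +/- target for each target:
  t = (30 x 6 - 45) / 5.5 = 24.55
  t = (30 x 6 + 45) / 5.5 = 40.91
  t = (30 x 6 - 315) / 5.5 = -24.55 (outside (0, 60))
  t = (30 x 6 + 315) / 5.5 = 90 (outside (0, 60))
Valid solutions in (0, 60): {24.55, 40.91} minutes.
The second occurrence is t = 40.91 minutes.
The hands form a 45-degree angle at 40.91 minutes past 6:00.

Final answer: 40.91 minutes past 6:00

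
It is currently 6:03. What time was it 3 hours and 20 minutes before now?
Starting time: 6:03 = 363 total minutes past 12:00
Subtracting: 3 hours and 20 minutes = 200 minutes
363 - 200 = 163 minutes
= 2 hours and 43 minutes past 12:00 = 2:43

Final answer: 2:43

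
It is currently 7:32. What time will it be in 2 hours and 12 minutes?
Starting time: 7:32
Adding 12 minutes to 32 minutes: 32 + 12 = 44 minutes
Adding 2 hours: 7 + 2 = 9
Final time: 9:44

Final answer: 9:44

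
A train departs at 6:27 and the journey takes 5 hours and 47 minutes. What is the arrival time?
Starting time: 6:27
Adding 47 minutes to 27 minutes: 27 + 47 = 74 minutes = 1 hour and 14 minutes
Adding 5 hours: 6 + 5 + 1 (carry) = 12
Final time: 12:14

Final answer: 12:14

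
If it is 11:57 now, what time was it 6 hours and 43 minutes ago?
Starting time: 11:57 = 717 total minutes past 12:00
Subtracting: 6 hours and 43 minutes = 403 minutes
717 - 403 = 314 minutes
= 5 hours and 14 minutes past 12:00 = 5:14

Final answer: 5:14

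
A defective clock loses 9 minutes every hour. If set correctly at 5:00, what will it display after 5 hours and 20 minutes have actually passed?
For every 60 true minutes, the faulty clock advances 60 - 9 = 51 minutes.
True elapsed: 5 hours and 20 minutes = 320 minutes.
Faulty clock advances: 320 x 51/60 = 272 minutes (drift: 48 minutes behind).
Shown time: 5:00 + 272 minutes = 9:32.

Final answer: 9:32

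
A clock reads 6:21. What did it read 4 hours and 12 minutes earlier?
Starting time: 6:21 = 381 total minutes past 12:00
Subtracting: 4 hours and 12 minutes = 252 minutes
381 - 252 = 129 minutes
= 2 hours and 9 minutes past 12:00 = 2:09

Final answer: 2:09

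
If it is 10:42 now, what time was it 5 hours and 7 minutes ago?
Starting time: 10:42 = 642 total minutes past 12:00
Subtracting: 5 hours and 7 minutes = 307 minutes
642 - 307 = 335 minutes
= 5 hours and 35 minutes past 12:00 = 5:35

Final answer: 5:35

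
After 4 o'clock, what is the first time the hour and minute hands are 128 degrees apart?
At t minutes past 4:00, the hour hand is at 30 x 4 + 0.5t degrees and the minute hand is at 6t degrees.
The smaller angle between them is 128 degrees when |30H - 5.5t| = 128 or |30H - 5.5t| = 232.
With H = 4, solve 30 x 4 - 5.5t = +/- target for each target:
  t = (30 x 4 - 128) / 5.5 = -1.45 (outside (0, 60))
  t = (30 x 4 + 128) / 5.5 = 45.09
  t = (30 x 4 - 232) / 5.5 = -20.36 (outside (0, 60))
  t = (30 x 4 + 232) / 5.5 = 64 (outside (0, 60))
Valid solutions in (0, 60): {45.09} minutes.
The first occurrence is t = 45.09 minutes.
The hands form a 128-degree angle at 45.09 minutes past 4:00.

Final answer: 45.09 minutes past 4:00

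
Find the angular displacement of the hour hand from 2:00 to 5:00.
The hour hand moves 0.5 degrees per minute.
Time elapsed: 5:00 - 2:00 = 180 minutes
Angular displacement: 180 x 0.5 = 90 degrees

Final answer: 90 degrees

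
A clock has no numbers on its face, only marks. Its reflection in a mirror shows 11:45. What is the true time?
Reflection across the vertical (12-6) axis maps a hand at angle A degrees to (360 - A) degrees, which sends a reading of T minutes past 12:00 to (720 - T) minutes past 12:00.
Mirror reads 11:45 = 705 minutes past 12:00.
Actual time: (720 - 705) mod 720 = 15 minutes = 12:15.

Final answer: 12:15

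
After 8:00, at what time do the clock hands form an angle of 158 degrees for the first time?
At t minutes past 8:00, the hour hand is at 30 x 8 + 0.5t degrees and the minute hand is at 6t degrees.
The smaller angle between them is 158 degrees when |30H - 5.5t| = 158 or |30H - 5.5t| = 202.
With H = 8, solve 30 x 8 - 5.5t = +/- target for each target:
  t = (30 x 8 - 158) / 5.5 = 14.91
  t = (30 x 8 + 158) / 5.5 = 72.36 (outside (0, 60))
  t = (30 x 8 - 202) / 5.5 = 6.91
  t = (30 x 8 + 202) / 5.5 = 80.36 (outside (0, 60))
Valid solutions in (0, 60): {6.91, 14.91} minutes.
The first occurrence is t = 6.91 minutes.
The hands form a 158-degree angle at 6.91 minutes past 8:00.

Final answer: 6.91 minutes past 8:00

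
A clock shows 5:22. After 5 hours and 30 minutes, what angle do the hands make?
First find the time 5 hours and 30 minutes after 5:22.
Total minutes: 5 x 60 + 22 + 5 x 60 + 30 = 652.
652 mod 720 = 652 minutes = 10:52.
Now compute the angle at 10:52:
Hour hand: 10 x 30 + 52 x 0.5 = 326 degrees
Minute hand: 52 x 6 = 312 degrees
Difference: |326 - 312| = 14 degrees
The angle is 14 degrees

Final answer: 14 degrees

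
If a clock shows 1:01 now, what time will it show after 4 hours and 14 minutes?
Starting time: 1:01
Adding 14 minutes to 1 minute: 1 + 14 = 15 minutes
Adding 4 hours: 1 + 4 = 5
Final time: 5:15

Final answer: 5:15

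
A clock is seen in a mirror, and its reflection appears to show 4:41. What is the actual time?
Reflection across the vertical (12-6) axis maps a hand at angle A degrees to (360 - A) degrees, which sends a reading of T minutes past 12:00 to (720 - T) minutes past 12:00.
Mirror reads 4:41 = 281 minutes past 12:00.
Actual time: (720 - 281) mod 720 = 439 minutes = 7:19.

Final answer: 7:19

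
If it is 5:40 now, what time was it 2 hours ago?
Starting time: 5:40 = 340 total minutes past 12:00
Subtracting: 2 hours = 120 minutes
340 - 120 = 220 minutes
= 3 hours and 40 minutes past 12:00 = 3:40

Final answer: 3:40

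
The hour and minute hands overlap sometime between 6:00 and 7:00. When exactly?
The minute hand gains 5.5 degrees per minute on the hour hand.
At 6:00, the hour hand is at 180 degrees and the minute hand is at 0 degrees.
The gap is 180 degrees. Time to close: 180/5.5 = 60 x 6/11 = 32.73 minutes.
The hands overlap at 32.73 minutes past 6:00.

Final answer: 32.73 minutes past 6:00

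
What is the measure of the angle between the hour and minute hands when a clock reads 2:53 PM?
Hour hand position: 2 x 30 + 53 x 0.5 = 86.5 degrees
Minute hand position: 53 x 6 = 318 degrees
Difference: |86.5 - 318| = 231.5 degrees
Since 231.5 > 180, the smaller angle is 360 - 231.5 = 128.5 degrees

Final answer: 128.5 degrees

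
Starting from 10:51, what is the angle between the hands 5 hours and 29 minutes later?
First find the time 5 hours and 29 minutes after 10:51.
Total minutes: 10 x 60 + 51 + 5 x 60 + 29 = 980.
980 mod 720 = 260 minutes = 4:20.
Now compute the angle at 4:20:
Hour hand: 4 x 30 + 20 x 0.5 = 130 degrees
Minute hand: 20 x 6 = 120 degrees
Difference: |130 - 120| = 10 degrees
The angle is 10 degrees

Final answer: 10 degrees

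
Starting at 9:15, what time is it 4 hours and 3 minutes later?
Starting time: 9:15
Adding 3 minutes to 15 minutes: 15 + 3 = 18 minutes
Adding 4 hours: 9 + 4 = 13 - 12 = 1
Final time: 1:18

Final answer: 1:18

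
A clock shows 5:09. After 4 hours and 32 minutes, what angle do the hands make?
First find the time 4 hours and 32 minutes after 5:09.
Total minutes: 5 x 60 + 9 + 4 x 60 + 32 = 581.
581 mod 720 = 581 minutes = 9:41.
Now compute the angle at 9:41:
Hour hand: 9 x 30 + 41 x 0.5 = 290.5 degrees
Minute hand: 41 x 6 = 246 degrees
Difference: |290.5 - 246| = 44.5 degrees
The angle is 44.5 degrees

Final answer: 44.5 degrees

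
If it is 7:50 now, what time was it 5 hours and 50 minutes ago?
Starting time: 7:50 = 470 total minutes past 12:00
Subtracting: 5 hours and 50 minutes = 350 minutes
470 - 350 = 120 minutes
= 2 hours past 12:00 = 2:00

Final answer: 2:00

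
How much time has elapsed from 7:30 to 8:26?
From 7:30 to 8:26:
(8 x 60 + 26) - (7 x 60 + 30) = 506 - 450 = 56 minutes
= 56 minutes

Final answer: 56 minutes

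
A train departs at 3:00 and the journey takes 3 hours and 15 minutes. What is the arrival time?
Starting time: 3:00
Adding 15 minutes to 0 minutes: 0 + 15 = 15 minutes
Adding 3 hours: 3 + 3 = 6
Final time: 6:15

Final answer: 6:15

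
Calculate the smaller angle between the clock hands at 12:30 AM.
Hour hand position: 0 x 30 + 30 x 0.5 = 15 degrees
Minute hand position: 30 x 6 = 180 degrees
Difference: |15 - 180| = 165 degrees
The angle between the hands is 165 degrees

Final answer: 165 degrees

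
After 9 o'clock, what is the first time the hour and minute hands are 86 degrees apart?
At t minutes past 9:00, the hour hand is at 30 x 9 + 0.5t degrees and the minute hand is at 6t degrees.
The smaller angle between them is 86 degrees when |30H - 5.5t| = 86 or |30H - 5.5t| = 274.
With H = 9, solve 30 x 9 - 5.5t = +/- target for each target:
  t = (30 x 9 - 86) / 5.5 = 33.45
  t = (30 x 9 + 86) / 5.5 = 64.73 (outside (0, 60))
  t = (30 x 9 - 274) / 5.5 = -0.73 (outside (0, 60))
  t = (30 x 9 + 274) / 5.5 = 98.91 (outside (0, 60))
Valid solutions in (0, 60): {33.45} minutes.
The first occurrence is t = 33.45 minutes.
The hands form a 86-degree angle at 33.45 minutes past 9:00.

Final answer: 33.45 minutes past 9:00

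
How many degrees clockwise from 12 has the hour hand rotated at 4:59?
The hour hand moves 30 degrees per hour and 0.5 degrees per minute.
At 4:59: (4) x 30 + 59 x 0.5 = 120 + 29.5 = 149.5 degrees

Final answer: 149.5 degrees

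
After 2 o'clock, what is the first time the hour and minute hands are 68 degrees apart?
At t minutes past 2:00, the hour hand is at 30 x 2 + 0.5t degrees and the minute hand is at 6t degrees.
The smaller angle between them is 68 degrees when |30H - 5.5t| = 68 or |30H - 5.5t| = 292.
With H = 2, solve 30 x 2 - 5.5t = +/- target for each target:
  t = (30 x 2 - 68) / 5.5 = -1.45 (outside (0, 60))
  t = (30 x 2 + 68) / 5.5 = 23.27
  t = (30 x 2 - 292) / 5.5 = -42.18 (outside (0, 60))
  t = (30 x 2 + 292) / 5.5 = 64 (outside (0, 60))
Valid solutions in (0, 60): {23.27} minutes.
The first occurrence is t = 23.27 minutes.
The hands form a 68-degree angle at 23.27 minutes past 2:00.

Final answer: 23.27 minutes past 2:00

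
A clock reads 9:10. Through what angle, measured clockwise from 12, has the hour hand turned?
The hour hand moves 30 degrees per hour and 0.5 degrees per minute.
At 9:10: (9) x 30 + 10 x 0.5 = 270 + 5 = 275 degrees

Final answer: 275 degrees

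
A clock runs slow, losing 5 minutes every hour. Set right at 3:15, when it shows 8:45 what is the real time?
For every 60 true minutes, the faulty clock advances 55 minutes, so 1 faulty-clock minute corresponds to 60/55 true minutes.
From 3:15 to 8:45 on the faulty dial is 330 minutes.
True elapsed: 330 x 60/55 = 360 minutes = 6 hours.
True time: 3:15 + 6 hours = 9:15.

Final answer: 9:15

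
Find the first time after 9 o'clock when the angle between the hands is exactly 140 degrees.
At t minutes past 9:00, the hour hand is at 30 x 9 + 0.5t degrees and the minute hand is at 6t degrees.
The smaller angle between them is 140 degrees when |30H - 5.5t| = 140 or |30H - 5.5t| = 220.
With H = 9, solve 30 x 9 - 5.5t = +/- target for each target:
  t = (30 x 9 - 140) / 5.5 = 23.64
  t = (30 x 9 + 140) / 5.5 = 74.55 (outside (0, 60))
  t = (30 x 9 - 220) / 5.5 = 9.09
  t = (30 x 9 + 220) / 5.5 = 89.09 (outside (0, 60))
Valid solutions in (0, 60): {9.09, 23.64} minutes.
The first occurrence is t = 9.09 minutes.
The hands form a 140-degree angle at 9.09 minutes past 9:00.

Final answer: 9.09 minutes past 9:00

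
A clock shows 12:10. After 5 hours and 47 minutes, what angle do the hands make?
First find the time 5 hours and 47 minutes after 12:10.
Total minutes: 12 x 60 + 10 + 5 x 60 + 47 = 1077.
1077 mod 720 = 357 minutes = 5:57.
Now compute the angle at 5:57:
Hour hand: 5 x 30 + 57 x 0.5 = 178.5 degrees
Minute hand: 57 x 6 = 342 degrees
Difference: |178.5 - 342| = 163.5 degrees
The angle is 163.5 degrees

Final answer: 163.5 degrees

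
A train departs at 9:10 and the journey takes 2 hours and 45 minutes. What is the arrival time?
Starting time: 9:10
Adding 45 minutes to 10 minutes: 10 + 45 = 55 minutes
Adding 2 hours: 9 + 2 = 11
Final time: 11:55

Final answer: 11:55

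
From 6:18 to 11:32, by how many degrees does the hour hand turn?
The hour hand moves 0.5 degrees per minute.
Time elapsed: 11:32 - 6:18 = 314 minutes
Angular displacement: 314 x 0.5 = 157 degrees

Final answer: 157 degrees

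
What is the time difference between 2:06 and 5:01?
From 2:06 to 5:01:
(5 x 60 + 1) - (2 x 60 + 6) = 301 - 126 = 175 minutes
= 2 hours and 55 minutes

Final answer: 2 hours and 55 minutes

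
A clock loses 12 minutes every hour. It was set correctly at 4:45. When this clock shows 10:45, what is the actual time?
For every 60 true minutes, the faulty clock advances 48 minutes, so 1 faulty-clock minute corresponds to 60/48 true minutes.
From 4:45 to 10:45 on the faulty dial is 360 minutes.
True elapsed: 360 x 60/48 = 450 minutes = 7 hours and 30 minutes.
True time: 4:45 + 7 hours and 30 minutes = 12:15.

Final answer: 12:15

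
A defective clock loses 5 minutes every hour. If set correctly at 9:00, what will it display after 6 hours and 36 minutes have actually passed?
For every 60 true minutes, the faulty clock advances 60 - 5 = 55 minutes.
True elapsed: 6 hours and 36 minutes = 396 minutes.
Faulty clock advances: 396 x 55/60 = 363 minutes (drift: 33 minutes behind).
Shown time: 9:00 + 363 minutes = 3:03.

Final answer: 3:03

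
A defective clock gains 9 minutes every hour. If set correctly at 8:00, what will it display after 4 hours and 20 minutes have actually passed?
For every 60 true minutes, the faulty clock advances 60 + 9 = 69 minutes.
True elapsed: 4 hours and 20 minutes = 260 minutes.
Faulty clock advances: 260 x 69/60 = 299 minutes (drift: 39 minutes ahead).
Shown time: 8:00 + 299 minutes = 12:59.

Final answer: 12:59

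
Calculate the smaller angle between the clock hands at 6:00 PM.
Hour hand position: 6 x 30 + 0 x 0.5 = 180 degrees
Minute hand position: 0 x 6 = 0 degrees
Difference: |180 - 0| = 180 degrees
The angle between the hands is 180 degrees

Final answer: 180 degrees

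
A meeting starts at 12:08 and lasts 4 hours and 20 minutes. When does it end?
Starting time: 12:08
Adding 20 minutes to 8 minutes: 8 + 20 = 28 minutes
Adding 4 hours: 12 + 4 = 16 - 12 = 4
Final time: 4:28

Final answer: 4:28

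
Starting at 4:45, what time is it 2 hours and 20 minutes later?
Starting time: 4:45
Adding 20 minutes to 45 minutes: 45 + 20 = 65 minutes = 1 hour and 5 minutes
Adding 2 hours: 4 + 2 + 1 (carry) = 7
Final time: 7:05

Final answer: 7:05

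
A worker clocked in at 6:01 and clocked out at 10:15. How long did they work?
From 6:01 to 10:15:
(10 x 60 + 15) - (6 x 60 + 1) = 615 - 361 = 254 minutes
= 4 hours and 14 minutes

Final answer: 4 hours and 14 minutes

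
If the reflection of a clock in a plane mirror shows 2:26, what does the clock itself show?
Reflection across the vertical (12-6) axis maps a hand at angle A degrees to (360 - A) degrees, which sends a reading of T minutes past 12:00 to (720 - T) minutes past 12:00.
Mirror reads 2:26 = 146 minutes past 12:00.
Actual time: (720 - 146) mod 720 = 574 minutes = 9:34.

Final answer: 9:34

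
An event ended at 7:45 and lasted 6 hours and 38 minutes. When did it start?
Starting time: 7:45 = 465 total minutes past 12:00
Subtracting: 6 hours and 38 minutes = 398 minutes
465 - 398 = 67 minutes
= 1 hour and 7 minutes past 12:00 = 1:07

Final answer: 1:07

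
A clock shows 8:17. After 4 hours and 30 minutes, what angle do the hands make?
First find the time 4 hours and 30 minutes after 8:17.
Total minutes: 8 x 60 + 17 + 4 x 60 + 30 = 767.
767 mod 720 = 47 minutes = 12:47.
Now compute the angle at 12:47:
Hour hand: 0 x 30 + 47 x 0.5 = 23.5 degrees
Minute hand: 47 x 6 = 282 degrees
Difference: |23.5 - 282| = 258.5 degrees
Smaller angle: 360 - 258.5 = 101.5 degrees

Final answer: 101.5 degrees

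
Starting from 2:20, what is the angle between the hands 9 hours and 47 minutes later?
First find the time 9 hours and 47 minutes after 2:20.
Total minutes: 2 x 60 + 20 + 9 x 60 + 47 = 727.
727 mod 720 = 7 minutes = 12:07.
Now compute the angle at 12:07:
Hour hand: 0 x 30 + 7 x 0.5 = 3.5 degrees
Minute hand: 7 x 6 = 42 degrees
Difference: |3.5 - 42| = 38.5 degrees
The angle is 38.5 degrees

Final answer: 38.5 degrees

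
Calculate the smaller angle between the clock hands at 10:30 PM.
Hour hand position: 10 x 30 + 30 x 0.5 = 315 degrees
Minute hand position: 30 x 6 = 180 degrees
Difference: |315 - 180| = 135 degrees
The angle between the hands is 135 degrees

Final answer: 135 degrees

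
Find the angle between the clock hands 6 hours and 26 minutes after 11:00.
First find the time 6 hours and 26 minutes after 11:00.
Total minutes: 11 x 60 + 0 + 6 x 60 + 26 = 1046.
1046 mod 720 = 326 minutes = 5:26.
Now compute the angle at 5:26:
Hour hand: 5 x 30 + 26 x 0.5 = 163 degrees
Minute hand: 26 x 6 = 156 degrees
Difference: |163 - 156| = 7 degrees
The angle is 7 degrees

Final answer: 7 degrees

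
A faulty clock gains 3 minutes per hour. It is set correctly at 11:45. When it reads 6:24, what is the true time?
For every 60 true minutes, the faulty clock advances 63 minutes, so 1 faulty-clock minute corresponds to 60/63 true minutes.
From 11:45 to 6:24 on the faulty dial is 399 minutes.
True elapsed: 399 x 60/63 = 380 minutes = 6 hours and 20 minutes.
True time: 11:45 + 6 hours and 20 minutes = 6:05.

Final answer: 6:05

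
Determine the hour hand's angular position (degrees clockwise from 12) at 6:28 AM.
The hour hand moves 30 degrees per hour and 0.5 degrees per minute.
At 6:28: (6) x 30 + 28 x 0.5 = 180 + 14 = 194 degrees

Final answer: 194 degrees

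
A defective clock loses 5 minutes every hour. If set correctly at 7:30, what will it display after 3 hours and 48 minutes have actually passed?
For every 60 true minutes, the faulty clock advances 60 - 5 = 55 minutes.
True elapsed: 3 hours and 48 minutes = 228 minutes.
Faulty clock advances: 228 x 55/60 = 209 minutes (drift: 19 minutes behind).
Shown time: 7:30 + 209 minutes = 10:59.

Final answer: 10:59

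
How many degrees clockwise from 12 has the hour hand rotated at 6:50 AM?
The hour hand moves 30 degrees per hour and 0.5 degrees per minute.
At 6:50: (6) x 30 + 50 x 0.5 = 180 + 25 = 205 degrees

Final answer: 205 degrees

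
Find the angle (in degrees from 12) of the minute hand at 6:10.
The minute hand moves 6 degrees per minute.
At 6:10: 10 x 6 = 60 degrees

Final answer: 60 degrees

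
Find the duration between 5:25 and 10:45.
From 5:25 to 10:45:
(10 x 60 + 45) - (5 x 60 + 25) = 645 - 325 = 320 minutes
= 5 hours and 20 minutes

Final answer: 5 hours and 20 minutes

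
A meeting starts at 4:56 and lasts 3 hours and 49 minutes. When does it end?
Starting time: 4:56
Adding 49 minutes to 56 minutes: 56 + 49 = 105 minutes = 1 hour and 45 minutes
Adding 3 hours: 4 + 3 + 1 (carry) = 8
Final time: 8:45

Final answer: 8:45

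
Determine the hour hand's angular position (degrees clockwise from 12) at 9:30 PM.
The hour hand moves 30 degrees per hour and 0.5 degrees per minute.
At 9:30: (9) x 30 + 30 x 0.5 = 270 + 15 = 285 degrees

Final answer: 285 degrees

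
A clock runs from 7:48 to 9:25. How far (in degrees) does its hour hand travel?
The hour hand moves 0.5 degrees per minute.
Time elapsed: 9:25 - 7:48 = 97 minutes
Angular displacement: 97 x 0.5 = 48.5 degrees

Final answer: 48.5 degrees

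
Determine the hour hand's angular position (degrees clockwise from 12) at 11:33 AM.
The hour hand moves 30 degrees per hour and 0.5 degrees per minute.
At 11:33: (11) x 30 + 33 x 0.5 = 330 + 16.5 = 346.5 degrees

Final answer: 346.5 degrees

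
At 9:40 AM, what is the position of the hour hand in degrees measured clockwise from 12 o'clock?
The hour hand moves 30 degrees per hour and 0.5 degrees per minute.
At 9:40: (9) x 30 + 40 x 0.5 = 270 + 20 = 290 degrees

Final answer: 290 degrees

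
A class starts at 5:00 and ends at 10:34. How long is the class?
From 5:00 to 10:34:
(10 x 60 + 34) - (5 x 60 + 0) = 634 - 300 = 334 minutes
= 5 hours and 34 minutes

Final answer: 5 hours and 34 minutes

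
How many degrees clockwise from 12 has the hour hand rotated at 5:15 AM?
The hour hand moves 30 degrees per hour and 0.5 degrees per minute.
At 5:15: (5) x 30 + 15 x 0.5 = 150 + 7.5 = 157.5 degrees

Final answer: 157.5 degrees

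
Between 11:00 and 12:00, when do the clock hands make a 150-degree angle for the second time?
At t minutes past 11:00, the hour hand is at 30 x 11 + 0.5t degrees and the minute hand is at 6t degrees.
The smaller angle between them is 150 degrees when |30H - 5.5t| = 150 or |30H - 5.5t| = 210.
With H = 11, solve 30 x 11 - 5.5t = +/- target for each target:
  t = (30 x 11 - 150) / 5.5 = 32.73
  t = (30 x 11 + 150) / 5.5 = 87.27 (outside (0, 60))
  t = (30 x 11 - 210) / 5.5 = 21.82
  t = (30 x 11 + 210) / 5.5 = 98.18 (outside (0, 60))
Valid solutions in (0, 60): {21.82, 32.73} minutes.
The second occurrence is t = 32.73 minutes.
The hands form a 150-degree angle at 32.73 minutes past 11:00.

Final answer: 32.73 minutes past 11:00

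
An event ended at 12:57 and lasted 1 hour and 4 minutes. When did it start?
Starting time: 12:57 = 57 total minutes past 12:00
Subtracting: 1 hour and 4 minutes = 64 minutes
57 - 64 = -7 (negative, add 12 hours = 720) = 713 minutes
= 11 hours and 53 minutes past 12:00 = 11:53

Final answer: 11:53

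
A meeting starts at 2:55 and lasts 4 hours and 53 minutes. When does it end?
Starting time: 2:55
Adding 53 minutes to 55 minutes: 55 + 53 = 108 minutes = 1 hour and 48 minutes
Adding 4 hours: 2 + 4 + 1 (carry) = 7
Final time: 7:48

Final answer: 7:48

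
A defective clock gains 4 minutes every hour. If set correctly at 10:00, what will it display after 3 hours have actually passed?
For every 60 true minutes, the faulty clock advances 60 + 4 = 64 minutes.
True elapsed: 3 hours = 180 minutes.
Faulty clock advances: 180 x 64/60 = 192 minutes (drift: 12 minutes ahead).
Shown time: 10:00 + 192 minutes = 1:12.

Final answer: 1:12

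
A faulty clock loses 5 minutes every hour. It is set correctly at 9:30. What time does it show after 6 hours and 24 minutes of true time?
For every 60 true minutes, the faulty clock advances 60 - 5 = 55 minutes.
True elapsed: 6 hours and 24 minutes = 384 minutes.
Faulty clock advances: 384 x 55/60 = 352 minutes (drift: 32 minutes behind).
Shown time: 9:30 + 352 minutes = 3:22.

Final answer: 3:22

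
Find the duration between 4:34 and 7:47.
From 4:34 to 7:47:
(7 x 60 + 47) - (4 x 60 + 34) = 467 - 274 = 193 minutes
= 3 hours and 13 minutes

Final answer: 3 hours and 13 minutes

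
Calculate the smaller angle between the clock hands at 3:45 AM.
Hour hand position: 3 x 30 + 45 x 0.5 = 112.5 degrees
Minute hand position: 45 x 6 = 270 degrees
Difference: |112.5 - 270| = 157.5 degrees
The angle between the hands is 157.5 degrees

Final answer: 157.5 degrees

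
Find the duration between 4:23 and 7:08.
From 4:23 to 7:08:
(7 x 60 + 8) - (4 x 60 + 23) = 428 - 263 = 165 minutes
= 2 hours and 45 minutes

Final answer: 2 hours and 45 minutes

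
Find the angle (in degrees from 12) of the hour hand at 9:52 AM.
The hour hand moves 30 degrees per hour and 0.5 degrees per minute.
At 9:52: (9) x 30 + 52 x 0.5 = 270 + 26 = 296 degrees

Final answer: 296 degrees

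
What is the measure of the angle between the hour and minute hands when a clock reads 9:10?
Hour hand position: 9 x 30 + 10 x 0.5 = 275 degrees
Minute hand position: 10 x 6 = 60 degrees
Difference: |275 - 60| = 215 degrees
Since 215 > 180, the smaller angle is 360 - 215 = 145 degrees

Final answer: 145 degrees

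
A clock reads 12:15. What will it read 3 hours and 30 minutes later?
Starting time: 12:15
Adding 30 minutes to 15 minutes: 15 + 30 = 45 minutes
Adding 3 hours: 12 + 3 = 15 - 12 = 3
Final time: 3:45

Final answer: 3:45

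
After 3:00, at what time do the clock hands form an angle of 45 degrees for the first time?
At t minutes past 3:00, the hour hand is at 30 x 3 + 0.5t degrees and the minute hand is at 6t degrees.
The smaller angle between them is 45 degrees when |30H - 5.5t| = 45 or |30H - 5.5t| = 315.
With H = 3, solve 30 x 3 - 5.5t = +/- target for each target:
  t = (30 x 3 - 45) / 5.5 = 8.18
  t = (30 x 3 + 45) / 5.5 = 24.55
  t = (30 x 3 - 315) / 5.5 = -40.91 (outside (0, 60))
  t = (30 x 3 + 315) / 5.5 = 73.64 (outside (0, 60))
Valid solutions in (0, 60): {8.18, 24.55} minutes.
The first occurrence is t = 8.18 minutes.
The hands form a 45-degree angle at 8.18 minutes past 3:00.

Final answer: 8.18 minutes past 3:00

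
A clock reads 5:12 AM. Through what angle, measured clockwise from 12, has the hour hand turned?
The hour hand moves 30 degrees per hour and 0.5 degrees per minute.
At 5:12: (5) x 30 + 12 x 0.5 = 150 + 6 = 156 degrees

Final answer: 156 degrees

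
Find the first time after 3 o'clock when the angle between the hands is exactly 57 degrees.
At t minutes past 3:00, the hour hand is at 30 x 3 + 0.5t degrees and the minute hand is at 6t degrees.
The smaller angle between them is 57 degrees when |30H - 5.5t| = 57 or |30H - 5.5t| = 303.
With H = 3, solve 30 x 3 - 5.5t = +/- target for each target:
  t = (30 x 3 - 57) / 5.5 = 6
  t = (30 x 3 + 57) / 5.5 = 26.73
  t = (30 x 3 - 303) / 5.5 = -38.73 (outside (0, 60))
  t = (30 x 3 + 303) / 5.5 = 71.45 (outside (0, 60))
Valid solutions in (0, 60): {6, 26.73} minutes.
The first occurrence is t = 6 minutes.
The hands form a 57-degree angle at 6 minutes past 3:00.

Final answer: 6 minutes past 3:00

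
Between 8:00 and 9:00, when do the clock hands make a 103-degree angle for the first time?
At t minutes past 8:00, the hour hand is at 30 x 8 + 0.5t degrees and the minute hand is at 6t degrees.
The smaller angle between them is 103 degrees when |30H - 5.5t| = 103 or |30H - 5.5t| = 257.
With H = 8, solve 30 x 8 - 5.5t = +/- target for each target:
  t = (30 x 8 - 103) / 5.5 = 24.91
  t = (30 x 8 + 103) / 5.5 = 62.36 (outside (0, 60))
  t = (30 x 8 - 257) / 5.5 = -3.09 (outside (0, 60))
  t = (30 x 8 + 257) / 5.5 = 90.36 (outside (0, 60))
Valid solutions in (0, 60): {24.91} minutes.
The first occurrence is t = 24.91 minutes.
The hands form a 103-degree angle at 24.91 minutes past 8:00.

Final answer: 24.91 minutes past 8:00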